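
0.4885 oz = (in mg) 1.385e+04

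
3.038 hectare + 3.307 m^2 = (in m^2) 3.038e+04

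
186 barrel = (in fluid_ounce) 9.999e+05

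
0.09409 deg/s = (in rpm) 0.01568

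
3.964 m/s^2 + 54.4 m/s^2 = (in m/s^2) 58.36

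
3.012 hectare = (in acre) 7.443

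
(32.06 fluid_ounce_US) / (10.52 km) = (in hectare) 9.013e-12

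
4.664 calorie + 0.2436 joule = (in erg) 1.976e+08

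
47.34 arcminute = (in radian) 0.01377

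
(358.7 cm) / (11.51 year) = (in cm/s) 9.882e-07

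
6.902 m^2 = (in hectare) 0.0006902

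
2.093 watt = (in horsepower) 0.002807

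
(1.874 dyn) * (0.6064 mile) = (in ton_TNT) 4.371e-12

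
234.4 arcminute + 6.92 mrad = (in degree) 4.303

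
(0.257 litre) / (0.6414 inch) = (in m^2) 0.01578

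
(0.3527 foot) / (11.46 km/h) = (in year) 1.071e-09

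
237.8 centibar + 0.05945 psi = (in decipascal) 2.382e+06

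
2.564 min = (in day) 0.001781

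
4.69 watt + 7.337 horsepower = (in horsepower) 7.343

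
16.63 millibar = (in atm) 0.01641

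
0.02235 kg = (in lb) 0.04927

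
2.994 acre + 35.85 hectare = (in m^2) 3.706e+05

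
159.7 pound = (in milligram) 7.244e+07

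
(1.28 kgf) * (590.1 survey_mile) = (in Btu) 1.13e+04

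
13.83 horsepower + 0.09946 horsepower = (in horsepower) 13.93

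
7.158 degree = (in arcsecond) 2.577e+04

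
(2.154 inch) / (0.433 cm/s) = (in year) 4.007e-07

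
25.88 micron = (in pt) 0.07336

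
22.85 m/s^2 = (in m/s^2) 22.85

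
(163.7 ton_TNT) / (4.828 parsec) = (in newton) 4.598e-06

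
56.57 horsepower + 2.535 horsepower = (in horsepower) 59.11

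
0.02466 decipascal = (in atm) 2.434e-08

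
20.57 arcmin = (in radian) 0.005984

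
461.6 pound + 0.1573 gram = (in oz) 7386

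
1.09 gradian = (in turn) 0.002725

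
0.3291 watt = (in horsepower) 0.0004413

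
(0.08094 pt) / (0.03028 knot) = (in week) 3.031e-09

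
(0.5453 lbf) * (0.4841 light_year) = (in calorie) 2.655e+15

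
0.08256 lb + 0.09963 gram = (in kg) 0.03755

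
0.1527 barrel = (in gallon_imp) 5.34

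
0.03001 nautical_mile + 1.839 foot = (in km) 0.05614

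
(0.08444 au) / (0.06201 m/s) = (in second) 2.037e+11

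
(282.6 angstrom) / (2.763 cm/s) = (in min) 1.705e-08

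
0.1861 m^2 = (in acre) 4.599e-05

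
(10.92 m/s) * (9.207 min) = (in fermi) 6.032e+18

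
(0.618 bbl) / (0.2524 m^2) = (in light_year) 4.115e-17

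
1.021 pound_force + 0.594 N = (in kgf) 0.5237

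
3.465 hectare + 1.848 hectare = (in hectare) 5.313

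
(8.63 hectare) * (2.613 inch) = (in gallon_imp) 1.26e+06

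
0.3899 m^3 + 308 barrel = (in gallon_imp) 1.086e+04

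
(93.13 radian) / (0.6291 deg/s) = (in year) 0.000269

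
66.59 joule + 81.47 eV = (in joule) 66.59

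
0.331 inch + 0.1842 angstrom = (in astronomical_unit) 5.62e-14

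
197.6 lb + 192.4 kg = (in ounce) 9948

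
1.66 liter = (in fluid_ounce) 56.13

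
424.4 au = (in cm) 6.349e+15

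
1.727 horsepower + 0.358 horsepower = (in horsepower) 2.085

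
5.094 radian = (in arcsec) 1.051e+06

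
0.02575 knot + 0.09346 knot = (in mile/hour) 0.1372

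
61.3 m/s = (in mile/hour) 137.1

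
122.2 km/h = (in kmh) 122.2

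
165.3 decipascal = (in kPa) 0.01653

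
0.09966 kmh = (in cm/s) 2.768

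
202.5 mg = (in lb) 0.0004464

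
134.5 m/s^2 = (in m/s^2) 134.5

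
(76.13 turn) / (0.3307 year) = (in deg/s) 0.002628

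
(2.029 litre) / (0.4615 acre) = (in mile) 6.751e-10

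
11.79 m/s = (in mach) 0.03463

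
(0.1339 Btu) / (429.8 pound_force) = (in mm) 73.89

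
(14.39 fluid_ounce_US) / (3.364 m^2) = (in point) 0.3586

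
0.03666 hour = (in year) 4.185e-06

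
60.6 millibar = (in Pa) 6060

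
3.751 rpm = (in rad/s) 0.3928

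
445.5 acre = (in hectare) 180.3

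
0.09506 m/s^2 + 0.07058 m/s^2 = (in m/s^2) 0.1656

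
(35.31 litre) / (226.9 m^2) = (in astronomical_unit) 1.04e-15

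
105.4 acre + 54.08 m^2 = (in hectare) 42.66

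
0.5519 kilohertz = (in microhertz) 5.519e+08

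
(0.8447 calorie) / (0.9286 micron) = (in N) 3.806e+06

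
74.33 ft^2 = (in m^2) 6.905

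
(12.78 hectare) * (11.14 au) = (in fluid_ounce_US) 7.202e+21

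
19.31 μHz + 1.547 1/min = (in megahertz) 2.58e-08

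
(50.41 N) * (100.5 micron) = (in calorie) 0.001211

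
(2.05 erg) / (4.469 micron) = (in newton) 0.04587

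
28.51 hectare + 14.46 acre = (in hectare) 34.36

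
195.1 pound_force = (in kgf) 88.5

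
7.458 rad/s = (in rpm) 71.22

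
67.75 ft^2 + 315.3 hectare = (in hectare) 315.3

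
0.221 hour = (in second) 795.6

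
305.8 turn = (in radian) 1921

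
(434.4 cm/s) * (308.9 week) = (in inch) 3.195e+10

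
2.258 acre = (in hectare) 0.9138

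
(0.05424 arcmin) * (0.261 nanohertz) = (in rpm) 3.932e-14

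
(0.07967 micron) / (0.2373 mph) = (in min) 1.252e-08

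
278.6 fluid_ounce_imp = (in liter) 7.916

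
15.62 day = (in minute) 2.249e+04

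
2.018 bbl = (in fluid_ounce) 1.085e+04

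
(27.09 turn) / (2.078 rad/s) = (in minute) 1.365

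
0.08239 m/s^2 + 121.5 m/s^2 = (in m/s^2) 121.6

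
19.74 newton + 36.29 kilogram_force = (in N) 375.6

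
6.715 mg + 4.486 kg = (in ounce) 158.2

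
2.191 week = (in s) 1.325e+06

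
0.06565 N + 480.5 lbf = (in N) 2137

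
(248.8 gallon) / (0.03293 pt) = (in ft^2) 8.727e+05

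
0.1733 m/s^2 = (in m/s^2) 0.1733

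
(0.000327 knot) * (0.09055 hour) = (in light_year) 5.796e-18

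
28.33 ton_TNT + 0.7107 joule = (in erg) 1.185e+18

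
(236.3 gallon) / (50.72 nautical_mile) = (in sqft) 0.0001025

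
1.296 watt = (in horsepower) 0.001738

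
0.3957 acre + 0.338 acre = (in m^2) 2969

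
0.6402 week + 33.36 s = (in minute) 6454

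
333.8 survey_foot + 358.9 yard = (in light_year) 4.544e-14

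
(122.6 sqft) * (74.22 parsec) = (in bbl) 1.641e+20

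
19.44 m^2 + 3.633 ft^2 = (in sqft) 212.9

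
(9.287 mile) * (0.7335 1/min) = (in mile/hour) 408.7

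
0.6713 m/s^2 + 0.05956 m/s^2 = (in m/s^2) 0.7309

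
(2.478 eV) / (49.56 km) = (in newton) 8.011e-24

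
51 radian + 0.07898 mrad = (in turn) 8.117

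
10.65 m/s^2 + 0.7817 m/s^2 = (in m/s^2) 11.43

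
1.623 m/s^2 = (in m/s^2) 1.623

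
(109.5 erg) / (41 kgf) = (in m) 2.723e-08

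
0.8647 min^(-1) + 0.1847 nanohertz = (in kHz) 1.441e-05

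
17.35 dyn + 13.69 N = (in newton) 13.69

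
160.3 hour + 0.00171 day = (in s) 5.772e+05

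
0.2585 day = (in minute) 372.2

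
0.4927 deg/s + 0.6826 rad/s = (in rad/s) 0.6912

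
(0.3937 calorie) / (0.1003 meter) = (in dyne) 1.642e+06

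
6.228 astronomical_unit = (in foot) 3.057e+12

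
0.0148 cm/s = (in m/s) 0.000148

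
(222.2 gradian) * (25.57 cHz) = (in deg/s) 51.13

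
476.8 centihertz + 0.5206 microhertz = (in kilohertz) 0.004768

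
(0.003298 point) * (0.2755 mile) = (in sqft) 0.005553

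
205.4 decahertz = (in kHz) 2.054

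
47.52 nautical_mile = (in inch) 3.465e+06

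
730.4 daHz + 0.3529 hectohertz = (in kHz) 7.339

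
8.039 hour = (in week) 0.04785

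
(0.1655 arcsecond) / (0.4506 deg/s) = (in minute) 1.7e-06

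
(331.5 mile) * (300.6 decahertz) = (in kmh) 5.773e+09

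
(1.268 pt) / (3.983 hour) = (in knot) 6.064e-08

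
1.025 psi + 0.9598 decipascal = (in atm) 0.06975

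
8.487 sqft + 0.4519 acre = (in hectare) 0.183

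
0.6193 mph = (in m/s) 0.2769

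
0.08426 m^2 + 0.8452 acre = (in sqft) 3.682e+04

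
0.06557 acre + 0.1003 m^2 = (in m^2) 265.5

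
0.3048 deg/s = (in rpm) 0.0508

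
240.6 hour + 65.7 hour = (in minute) 1.838e+04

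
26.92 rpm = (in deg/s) 161.5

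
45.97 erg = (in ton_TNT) 1.099e-15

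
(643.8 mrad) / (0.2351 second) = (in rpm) 26.15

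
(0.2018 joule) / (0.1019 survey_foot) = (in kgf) 0.6625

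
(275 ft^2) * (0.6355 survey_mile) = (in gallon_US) 6.903e+06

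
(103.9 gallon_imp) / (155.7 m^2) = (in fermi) 3.034e+12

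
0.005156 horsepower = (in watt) 3.845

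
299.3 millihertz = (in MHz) 2.993e-07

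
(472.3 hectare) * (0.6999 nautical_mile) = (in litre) 6.122e+12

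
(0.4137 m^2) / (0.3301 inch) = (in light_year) 5.215e-15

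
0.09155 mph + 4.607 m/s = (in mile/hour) 10.4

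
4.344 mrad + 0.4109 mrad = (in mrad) 4.755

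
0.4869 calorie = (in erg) 2.037e+07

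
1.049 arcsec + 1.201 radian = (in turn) 0.1911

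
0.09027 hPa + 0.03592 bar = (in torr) 27.01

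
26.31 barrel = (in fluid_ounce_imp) 1.472e+05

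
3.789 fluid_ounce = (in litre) 0.1121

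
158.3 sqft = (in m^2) 14.71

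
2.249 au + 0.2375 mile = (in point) 9.537e+14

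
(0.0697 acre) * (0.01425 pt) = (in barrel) 0.008919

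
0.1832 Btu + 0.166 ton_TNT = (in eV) 4.335e+27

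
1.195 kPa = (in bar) 0.01195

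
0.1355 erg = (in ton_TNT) 3.239e-18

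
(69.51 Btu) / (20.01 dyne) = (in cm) 3.665e+10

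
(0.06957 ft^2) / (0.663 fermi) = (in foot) 3.198e+13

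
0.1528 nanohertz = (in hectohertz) 1.528e-12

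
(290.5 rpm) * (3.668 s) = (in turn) 17.76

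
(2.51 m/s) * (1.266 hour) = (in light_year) 1.209e-12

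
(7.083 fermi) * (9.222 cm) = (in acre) 1.614e-19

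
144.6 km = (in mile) 89.85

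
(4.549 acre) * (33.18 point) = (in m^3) 215.5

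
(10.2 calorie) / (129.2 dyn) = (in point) 9.363e+07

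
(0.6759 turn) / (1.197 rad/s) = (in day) 4.106e-05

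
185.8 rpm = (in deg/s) 1115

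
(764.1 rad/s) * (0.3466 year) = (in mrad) 8.352e+12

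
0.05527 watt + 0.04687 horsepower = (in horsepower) 0.04694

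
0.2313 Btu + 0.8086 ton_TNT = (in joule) 3.383e+09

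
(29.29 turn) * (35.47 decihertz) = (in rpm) 6233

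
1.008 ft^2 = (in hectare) 9.365e-06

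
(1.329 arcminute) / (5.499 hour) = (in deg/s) 1.119e-06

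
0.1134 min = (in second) 6.804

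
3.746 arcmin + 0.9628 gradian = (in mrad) 16.21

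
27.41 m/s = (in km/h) 98.68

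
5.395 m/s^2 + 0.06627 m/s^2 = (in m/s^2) 5.461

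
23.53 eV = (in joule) 3.77e-18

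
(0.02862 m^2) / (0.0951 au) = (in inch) 7.92e-11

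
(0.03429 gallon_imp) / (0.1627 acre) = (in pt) 0.0006711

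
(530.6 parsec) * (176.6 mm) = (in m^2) 2.891e+18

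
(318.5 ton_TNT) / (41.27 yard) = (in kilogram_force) 3.601e+09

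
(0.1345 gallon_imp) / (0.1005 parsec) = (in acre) 4.872e-23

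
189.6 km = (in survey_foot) 6.22e+05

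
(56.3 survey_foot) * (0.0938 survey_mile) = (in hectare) 0.259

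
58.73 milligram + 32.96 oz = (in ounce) 32.96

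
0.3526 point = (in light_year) 1.315e-20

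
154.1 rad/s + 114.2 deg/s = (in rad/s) 156.1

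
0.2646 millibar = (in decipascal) 264.6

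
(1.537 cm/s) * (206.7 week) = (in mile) 1194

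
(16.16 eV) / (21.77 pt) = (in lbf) 7.579e-17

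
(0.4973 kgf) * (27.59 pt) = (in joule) 0.04747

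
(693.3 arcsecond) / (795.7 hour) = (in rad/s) 1.173e-09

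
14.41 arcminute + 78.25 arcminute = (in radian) 0.02695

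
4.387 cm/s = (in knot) 0.08528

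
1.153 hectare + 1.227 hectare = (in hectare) 2.38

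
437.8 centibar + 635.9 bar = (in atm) 631.9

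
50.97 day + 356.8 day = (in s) 3.523e+07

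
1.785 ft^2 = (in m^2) 0.1658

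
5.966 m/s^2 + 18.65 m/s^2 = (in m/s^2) 24.62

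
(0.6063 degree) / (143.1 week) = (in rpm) 1.168e-09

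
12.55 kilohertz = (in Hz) 1.255e+04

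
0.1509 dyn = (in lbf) 3.392e-07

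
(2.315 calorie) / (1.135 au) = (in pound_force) 1.282e-11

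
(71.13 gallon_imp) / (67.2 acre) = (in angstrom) 1.189e+04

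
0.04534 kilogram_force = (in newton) 0.4446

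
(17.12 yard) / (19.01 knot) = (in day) 1.853e-05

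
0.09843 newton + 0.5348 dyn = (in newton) 0.09844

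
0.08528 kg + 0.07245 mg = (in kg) 0.08528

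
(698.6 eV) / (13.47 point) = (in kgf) 2.402e-15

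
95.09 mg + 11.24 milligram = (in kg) 0.0001063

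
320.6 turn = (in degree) 1.154e+05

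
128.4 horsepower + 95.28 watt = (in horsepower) 128.5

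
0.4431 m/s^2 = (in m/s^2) 0.4431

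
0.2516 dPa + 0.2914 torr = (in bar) 0.0003888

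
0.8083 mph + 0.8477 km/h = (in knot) 1.16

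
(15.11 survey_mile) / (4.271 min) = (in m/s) 94.89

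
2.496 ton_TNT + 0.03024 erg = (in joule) 1.044e+10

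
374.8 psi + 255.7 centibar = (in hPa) 2.84e+04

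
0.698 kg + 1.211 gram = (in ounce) 24.66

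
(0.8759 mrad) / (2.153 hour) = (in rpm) 1.079e-06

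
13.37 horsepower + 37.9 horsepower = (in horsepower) 51.27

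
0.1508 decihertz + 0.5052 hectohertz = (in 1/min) 3032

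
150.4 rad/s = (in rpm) 1436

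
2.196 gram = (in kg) 0.002196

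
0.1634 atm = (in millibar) 165.6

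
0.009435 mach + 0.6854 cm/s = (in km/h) 11.59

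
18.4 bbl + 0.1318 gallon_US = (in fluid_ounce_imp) 1.03e+05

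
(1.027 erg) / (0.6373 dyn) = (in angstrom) 1.611e+08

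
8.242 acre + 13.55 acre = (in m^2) 8.819e+04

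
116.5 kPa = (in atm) 1.15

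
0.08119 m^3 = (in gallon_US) 21.45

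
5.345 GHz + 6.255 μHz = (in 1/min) 3.207e+11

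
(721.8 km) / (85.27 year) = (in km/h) 0.0009663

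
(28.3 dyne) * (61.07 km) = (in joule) 17.28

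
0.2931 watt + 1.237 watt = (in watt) 1.53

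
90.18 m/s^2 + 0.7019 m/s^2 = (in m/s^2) 90.88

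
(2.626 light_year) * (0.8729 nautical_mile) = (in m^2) 4.016e+19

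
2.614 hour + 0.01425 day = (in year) 0.0003374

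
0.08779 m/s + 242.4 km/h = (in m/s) 67.42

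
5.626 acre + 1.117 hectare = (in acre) 8.386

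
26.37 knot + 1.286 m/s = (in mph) 33.22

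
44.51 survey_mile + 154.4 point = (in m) 7.163e+04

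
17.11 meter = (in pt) 4.85e+04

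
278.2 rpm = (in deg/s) 1669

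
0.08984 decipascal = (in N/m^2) 0.008984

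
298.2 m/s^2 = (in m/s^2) 298.2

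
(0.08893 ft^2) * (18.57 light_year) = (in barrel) 9.13e+15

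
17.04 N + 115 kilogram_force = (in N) 1145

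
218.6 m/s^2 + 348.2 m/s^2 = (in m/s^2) 566.8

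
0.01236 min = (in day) 8.583e-06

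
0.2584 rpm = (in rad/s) 0.02706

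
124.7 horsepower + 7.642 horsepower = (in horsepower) 132.3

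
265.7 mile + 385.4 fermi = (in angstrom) 4.276e+15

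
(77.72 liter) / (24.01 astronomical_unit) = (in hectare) 2.164e-18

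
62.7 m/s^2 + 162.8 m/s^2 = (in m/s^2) 225.5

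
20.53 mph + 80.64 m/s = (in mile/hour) 200.9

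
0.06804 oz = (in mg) 1929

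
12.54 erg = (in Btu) 1.189e-09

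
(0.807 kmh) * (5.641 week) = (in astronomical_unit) 5.112e-06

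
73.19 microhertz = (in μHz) 73.19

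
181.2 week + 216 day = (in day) 1484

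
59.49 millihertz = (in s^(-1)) 0.05949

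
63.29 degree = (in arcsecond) 2.278e+05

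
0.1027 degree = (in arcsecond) 369.7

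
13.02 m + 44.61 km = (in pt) 1.265e+08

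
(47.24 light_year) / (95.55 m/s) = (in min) 7.796e+13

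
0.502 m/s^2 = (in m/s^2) 0.502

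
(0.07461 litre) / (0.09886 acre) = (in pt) 0.0005286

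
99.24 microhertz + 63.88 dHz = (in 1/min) 383.3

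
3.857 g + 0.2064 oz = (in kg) 0.009708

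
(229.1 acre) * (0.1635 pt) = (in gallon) 1.413e+04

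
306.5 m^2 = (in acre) 0.07574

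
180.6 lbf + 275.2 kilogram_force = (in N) 3502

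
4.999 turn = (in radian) 31.41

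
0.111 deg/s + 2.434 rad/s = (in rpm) 23.26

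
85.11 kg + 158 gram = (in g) 8.527e+04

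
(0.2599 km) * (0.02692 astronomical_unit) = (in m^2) 1.047e+12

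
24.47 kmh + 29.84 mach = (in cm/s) 1.017e+06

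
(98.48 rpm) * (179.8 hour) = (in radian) 6.675e+06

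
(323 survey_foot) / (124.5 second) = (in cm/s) 79.08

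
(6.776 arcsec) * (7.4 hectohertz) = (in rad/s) 0.02431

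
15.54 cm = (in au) 1.039e-12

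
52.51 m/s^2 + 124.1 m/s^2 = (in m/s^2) 176.6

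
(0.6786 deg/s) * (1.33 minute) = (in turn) 0.1504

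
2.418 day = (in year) 0.006625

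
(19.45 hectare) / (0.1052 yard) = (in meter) 2.022e+06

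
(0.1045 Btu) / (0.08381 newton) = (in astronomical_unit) 8.794e-09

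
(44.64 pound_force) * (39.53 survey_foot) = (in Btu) 2.268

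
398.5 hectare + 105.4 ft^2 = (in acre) 984.7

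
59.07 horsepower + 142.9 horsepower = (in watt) 1.506e+05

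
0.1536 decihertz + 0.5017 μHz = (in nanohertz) 1.536e+07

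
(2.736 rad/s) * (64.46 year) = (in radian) 5.562e+09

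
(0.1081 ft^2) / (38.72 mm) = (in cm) 25.94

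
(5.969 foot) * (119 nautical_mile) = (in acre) 99.08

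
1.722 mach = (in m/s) 586.3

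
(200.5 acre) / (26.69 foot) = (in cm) 9.974e+06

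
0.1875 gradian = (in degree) 0.1688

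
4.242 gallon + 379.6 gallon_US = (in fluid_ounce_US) 4.913e+04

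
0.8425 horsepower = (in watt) 628.3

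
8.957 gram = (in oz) 0.3159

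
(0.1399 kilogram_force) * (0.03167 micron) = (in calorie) 1.038e-08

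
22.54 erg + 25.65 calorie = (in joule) 107.3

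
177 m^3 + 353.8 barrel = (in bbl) 1467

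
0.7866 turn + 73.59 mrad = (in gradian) 319.3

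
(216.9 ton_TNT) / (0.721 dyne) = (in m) 1.259e+17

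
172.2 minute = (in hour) 2.87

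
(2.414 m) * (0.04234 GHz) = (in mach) 3.002e+05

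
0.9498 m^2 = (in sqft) 10.22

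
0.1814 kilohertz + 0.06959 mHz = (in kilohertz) 0.1814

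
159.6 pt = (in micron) 5.63e+04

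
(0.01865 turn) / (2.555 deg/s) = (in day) 3.041e-05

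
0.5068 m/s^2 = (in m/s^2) 0.5068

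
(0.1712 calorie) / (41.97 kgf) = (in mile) 1.081e-06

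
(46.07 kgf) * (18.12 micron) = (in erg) 8.186e+04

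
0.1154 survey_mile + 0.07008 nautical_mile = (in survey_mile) 0.196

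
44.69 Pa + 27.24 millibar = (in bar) 0.02769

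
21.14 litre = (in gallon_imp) 4.65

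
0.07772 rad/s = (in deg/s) 4.453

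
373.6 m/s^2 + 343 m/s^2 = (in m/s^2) 716.6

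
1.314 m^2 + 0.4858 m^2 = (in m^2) 1.8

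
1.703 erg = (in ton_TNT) 4.07e-17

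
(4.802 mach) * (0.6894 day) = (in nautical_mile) 5.259e+04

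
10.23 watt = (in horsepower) 0.01372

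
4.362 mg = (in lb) 9.617e-06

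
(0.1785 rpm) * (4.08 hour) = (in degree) 1.573e+04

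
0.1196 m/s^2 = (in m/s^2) 0.1196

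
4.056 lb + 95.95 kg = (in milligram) 9.779e+07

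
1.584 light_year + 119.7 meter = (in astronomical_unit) 1.002e+05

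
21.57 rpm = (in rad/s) 2.259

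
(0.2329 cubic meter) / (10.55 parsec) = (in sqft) 7.701e-18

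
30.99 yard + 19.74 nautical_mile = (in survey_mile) 22.73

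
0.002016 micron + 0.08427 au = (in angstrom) 1.261e+20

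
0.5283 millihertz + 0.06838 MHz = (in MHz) 0.06838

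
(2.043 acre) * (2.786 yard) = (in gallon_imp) 4.633e+06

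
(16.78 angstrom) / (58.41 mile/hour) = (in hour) 1.785e-14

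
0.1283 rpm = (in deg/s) 0.7698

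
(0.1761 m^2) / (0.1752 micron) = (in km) 1005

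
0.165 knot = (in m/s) 0.08488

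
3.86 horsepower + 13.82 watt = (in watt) 2892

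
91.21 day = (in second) 7.881e+06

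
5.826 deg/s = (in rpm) 0.971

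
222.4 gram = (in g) 222.4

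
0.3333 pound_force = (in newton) 1.483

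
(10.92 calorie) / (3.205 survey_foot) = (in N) 46.77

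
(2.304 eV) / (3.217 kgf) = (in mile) 7.271e-24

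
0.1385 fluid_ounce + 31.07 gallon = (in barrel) 0.7398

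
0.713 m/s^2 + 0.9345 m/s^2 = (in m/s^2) 1.647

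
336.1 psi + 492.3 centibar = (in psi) 407.5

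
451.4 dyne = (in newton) 0.004514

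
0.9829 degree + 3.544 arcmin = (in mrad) 18.19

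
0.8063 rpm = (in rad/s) 0.08444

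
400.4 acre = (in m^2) 1.62e+06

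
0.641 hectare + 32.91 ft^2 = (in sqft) 6.903e+04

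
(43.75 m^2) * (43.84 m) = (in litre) 1.918e+06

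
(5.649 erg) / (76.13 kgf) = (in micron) 0.0007567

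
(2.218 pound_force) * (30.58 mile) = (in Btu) 460.2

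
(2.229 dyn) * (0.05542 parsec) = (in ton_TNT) 9.11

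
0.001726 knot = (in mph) 0.001986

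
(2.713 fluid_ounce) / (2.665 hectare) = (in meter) 3.011e-09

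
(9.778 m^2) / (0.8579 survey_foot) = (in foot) 122.7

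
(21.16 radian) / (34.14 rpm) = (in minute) 0.09864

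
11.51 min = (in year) 2.19e-05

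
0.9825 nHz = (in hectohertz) 9.825e-12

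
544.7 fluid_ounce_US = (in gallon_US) 4.255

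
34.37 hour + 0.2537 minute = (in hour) 34.37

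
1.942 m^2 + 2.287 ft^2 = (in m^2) 2.154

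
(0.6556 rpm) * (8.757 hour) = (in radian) 2164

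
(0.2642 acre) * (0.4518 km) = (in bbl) 3.038e+06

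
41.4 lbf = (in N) 184.2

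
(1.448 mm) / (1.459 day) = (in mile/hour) 2.57e-08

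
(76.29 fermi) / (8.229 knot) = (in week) 2.98e-20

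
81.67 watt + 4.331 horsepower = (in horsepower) 4.441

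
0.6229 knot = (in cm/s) 32.04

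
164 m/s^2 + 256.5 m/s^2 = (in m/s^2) 420.5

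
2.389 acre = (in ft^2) 1.041e+05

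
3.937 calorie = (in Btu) 0.01561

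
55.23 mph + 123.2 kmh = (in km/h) 212.1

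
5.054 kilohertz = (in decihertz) 5.054e+04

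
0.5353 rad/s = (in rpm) 5.112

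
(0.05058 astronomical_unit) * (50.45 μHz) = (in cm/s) 3.817e+07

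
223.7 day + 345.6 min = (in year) 0.6135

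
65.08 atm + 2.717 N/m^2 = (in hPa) 6.594e+04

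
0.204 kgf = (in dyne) 2.001e+05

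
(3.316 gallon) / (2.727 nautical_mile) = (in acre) 6.142e-10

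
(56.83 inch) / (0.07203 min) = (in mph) 0.7471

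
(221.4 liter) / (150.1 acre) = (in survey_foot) 1.196e-06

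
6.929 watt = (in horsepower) 0.009292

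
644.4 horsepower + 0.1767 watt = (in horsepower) 644.4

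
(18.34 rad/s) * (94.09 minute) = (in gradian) 6.591e+06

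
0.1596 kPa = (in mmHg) 1.197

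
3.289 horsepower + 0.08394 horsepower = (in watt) 2515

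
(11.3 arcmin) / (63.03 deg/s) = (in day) 3.458e-08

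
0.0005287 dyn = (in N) 5.287e-09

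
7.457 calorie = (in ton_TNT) 7.457e-09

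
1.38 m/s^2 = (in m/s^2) 1.38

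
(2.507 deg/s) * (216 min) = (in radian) 567.1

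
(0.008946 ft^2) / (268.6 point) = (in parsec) 2.843e-19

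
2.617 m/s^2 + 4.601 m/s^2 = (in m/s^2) 7.218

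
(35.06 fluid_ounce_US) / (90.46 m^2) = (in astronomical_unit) 7.662e-17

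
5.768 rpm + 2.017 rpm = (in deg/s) 46.71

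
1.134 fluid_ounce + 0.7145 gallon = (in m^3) 0.002738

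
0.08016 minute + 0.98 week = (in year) 0.01879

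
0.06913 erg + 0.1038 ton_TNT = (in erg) 4.343e+15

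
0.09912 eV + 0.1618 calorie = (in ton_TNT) 1.618e-10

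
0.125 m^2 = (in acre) 3.089e-05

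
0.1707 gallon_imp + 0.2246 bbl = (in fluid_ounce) 1234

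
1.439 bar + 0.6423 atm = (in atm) 2.062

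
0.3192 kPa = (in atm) 0.00315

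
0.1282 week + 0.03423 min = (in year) 0.002459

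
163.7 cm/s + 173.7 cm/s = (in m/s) 3.374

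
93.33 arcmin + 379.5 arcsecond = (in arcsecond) 5979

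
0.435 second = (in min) 0.00725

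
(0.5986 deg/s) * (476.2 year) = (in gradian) 9.988e+09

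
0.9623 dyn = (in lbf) 2.163e-06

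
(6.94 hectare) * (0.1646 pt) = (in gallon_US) 1065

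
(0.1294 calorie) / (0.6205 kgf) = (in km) 8.897e-05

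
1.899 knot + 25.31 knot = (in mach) 0.04111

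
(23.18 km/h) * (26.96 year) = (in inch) 2.155e+11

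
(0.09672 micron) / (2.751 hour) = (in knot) 1.898e-11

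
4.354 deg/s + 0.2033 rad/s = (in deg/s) 16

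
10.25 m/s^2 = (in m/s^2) 10.25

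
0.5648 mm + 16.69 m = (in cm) 1669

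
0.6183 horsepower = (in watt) 461.1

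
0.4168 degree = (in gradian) 0.4631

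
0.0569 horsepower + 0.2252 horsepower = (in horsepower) 0.2821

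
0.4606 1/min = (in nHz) 7.677e+06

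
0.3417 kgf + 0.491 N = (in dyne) 3.842e+05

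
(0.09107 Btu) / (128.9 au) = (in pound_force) 1.12e-12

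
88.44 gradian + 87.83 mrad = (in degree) 84.63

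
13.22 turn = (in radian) 83.06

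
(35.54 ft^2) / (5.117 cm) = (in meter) 64.53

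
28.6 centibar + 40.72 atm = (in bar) 41.55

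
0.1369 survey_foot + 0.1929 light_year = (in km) 1.825e+12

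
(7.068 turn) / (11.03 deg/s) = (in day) 0.00267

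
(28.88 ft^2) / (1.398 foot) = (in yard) 6.886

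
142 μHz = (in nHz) 1.42e+05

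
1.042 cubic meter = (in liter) 1042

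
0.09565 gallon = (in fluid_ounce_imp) 12.74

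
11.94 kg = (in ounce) 421.2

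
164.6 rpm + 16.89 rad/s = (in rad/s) 34.13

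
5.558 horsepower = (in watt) 4145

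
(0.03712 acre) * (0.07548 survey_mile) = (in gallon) 4.821e+06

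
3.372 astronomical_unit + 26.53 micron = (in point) 1.43e+15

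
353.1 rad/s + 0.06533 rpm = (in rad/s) 353.1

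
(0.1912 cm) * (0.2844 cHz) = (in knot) 1.057e-05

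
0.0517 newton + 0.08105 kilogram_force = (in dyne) 8.465e+04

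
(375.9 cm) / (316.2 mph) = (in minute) 0.0004432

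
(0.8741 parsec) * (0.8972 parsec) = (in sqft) 8.038e+33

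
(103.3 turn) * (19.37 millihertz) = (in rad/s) 12.57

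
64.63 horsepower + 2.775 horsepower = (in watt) 5.026e+04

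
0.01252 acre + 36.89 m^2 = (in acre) 0.02164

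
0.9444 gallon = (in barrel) 0.02249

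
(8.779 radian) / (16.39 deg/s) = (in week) 5.074e-05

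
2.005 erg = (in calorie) 4.792e-08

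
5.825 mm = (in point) 16.51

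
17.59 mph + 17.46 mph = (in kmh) 56.41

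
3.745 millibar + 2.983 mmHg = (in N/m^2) 772.2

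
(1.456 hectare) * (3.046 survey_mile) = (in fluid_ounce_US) 2.413e+12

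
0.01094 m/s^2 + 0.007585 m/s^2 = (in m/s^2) 0.01852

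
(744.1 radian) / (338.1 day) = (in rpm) 0.0002432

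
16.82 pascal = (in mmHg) 0.1262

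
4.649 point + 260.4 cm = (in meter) 2.606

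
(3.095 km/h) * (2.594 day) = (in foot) 6.322e+05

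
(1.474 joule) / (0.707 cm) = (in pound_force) 46.87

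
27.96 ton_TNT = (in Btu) 1.109e+08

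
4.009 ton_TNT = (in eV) 1.047e+29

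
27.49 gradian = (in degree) 24.74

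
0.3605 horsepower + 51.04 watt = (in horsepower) 0.4289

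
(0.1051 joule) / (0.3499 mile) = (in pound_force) 4.196e-05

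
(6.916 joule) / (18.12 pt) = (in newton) 1082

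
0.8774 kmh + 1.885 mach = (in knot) 1248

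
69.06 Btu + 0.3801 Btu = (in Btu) 69.44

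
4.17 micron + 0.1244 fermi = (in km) 4.17e-09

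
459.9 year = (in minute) 2.417e+08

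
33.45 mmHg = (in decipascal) 4.46e+04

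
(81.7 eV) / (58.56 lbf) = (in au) 3.359e-31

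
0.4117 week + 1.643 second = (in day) 2.882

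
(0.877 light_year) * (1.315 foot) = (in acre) 8.218e+11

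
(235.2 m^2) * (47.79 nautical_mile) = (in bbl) 1.309e+08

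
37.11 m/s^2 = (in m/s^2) 37.11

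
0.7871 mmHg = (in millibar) 1.049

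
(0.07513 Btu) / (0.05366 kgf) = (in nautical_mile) 0.08133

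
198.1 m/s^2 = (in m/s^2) 198.1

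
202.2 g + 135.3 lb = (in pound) 135.7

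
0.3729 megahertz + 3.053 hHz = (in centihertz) 3.732e+07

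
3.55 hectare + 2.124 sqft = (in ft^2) 3.821e+05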